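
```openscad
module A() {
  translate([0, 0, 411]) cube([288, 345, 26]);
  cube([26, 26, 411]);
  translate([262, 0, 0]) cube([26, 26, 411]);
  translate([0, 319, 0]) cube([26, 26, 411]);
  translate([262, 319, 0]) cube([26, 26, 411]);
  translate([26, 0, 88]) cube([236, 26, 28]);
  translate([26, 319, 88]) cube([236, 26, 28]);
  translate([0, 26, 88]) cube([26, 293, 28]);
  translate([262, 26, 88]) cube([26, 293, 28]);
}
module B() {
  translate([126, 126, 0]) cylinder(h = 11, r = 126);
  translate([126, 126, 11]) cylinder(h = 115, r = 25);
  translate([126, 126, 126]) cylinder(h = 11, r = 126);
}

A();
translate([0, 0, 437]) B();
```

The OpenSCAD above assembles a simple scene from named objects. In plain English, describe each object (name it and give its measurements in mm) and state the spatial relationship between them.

A is a four-legged stool. The seat is a 288×345×26 mm slab whose top surface is at z = 437 mm; four square legs, each 26×26 mm in cross-section, run from the floor (z = 0) to the underside of the seat, each flush with a corner of the seat. Four stretchers, 26 mm wide and 28 mm tall, connect adjacent legs with their undersides at z = 88 mm, each running between the inner faces of the legs it joins and aligned with the legs' outer faces on the other axis.

B is a spool: two coaxial disc flanges of radius 126 mm and thickness 11 mm, joined by a core cylinder of radius 25 mm and height 115 mm. The lower flange rests on z = 0 and the three cylinders share a vertical axis.

The spool is on top of the stool.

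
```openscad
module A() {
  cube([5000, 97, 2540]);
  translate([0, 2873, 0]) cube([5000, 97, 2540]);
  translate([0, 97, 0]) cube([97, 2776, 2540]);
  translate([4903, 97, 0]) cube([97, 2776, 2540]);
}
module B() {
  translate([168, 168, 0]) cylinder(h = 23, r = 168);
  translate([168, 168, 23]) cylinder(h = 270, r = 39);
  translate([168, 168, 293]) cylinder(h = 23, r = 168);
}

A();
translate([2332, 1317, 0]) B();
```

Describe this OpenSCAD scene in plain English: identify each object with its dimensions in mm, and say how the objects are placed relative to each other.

A is the wall frame of a small rectangular building: four walls, each 2540 mm tall and 97 mm thick, enclosing a footprint 5000 mm (x) by 2970 mm (y) outside-to-outside, with no floor or roof. The front and back walls (the −y and +y sides) span the full width; the two side walls fit between them.

B is a spool: two coaxial disc flanges of radius 168 mm and thickness 23 mm, joined by a core cylinder of radius 39 mm and height 270 mm. The lower flange rests on z = 0 and the three cylinders share a vertical axis.

The spool sits inside the house frame, centred.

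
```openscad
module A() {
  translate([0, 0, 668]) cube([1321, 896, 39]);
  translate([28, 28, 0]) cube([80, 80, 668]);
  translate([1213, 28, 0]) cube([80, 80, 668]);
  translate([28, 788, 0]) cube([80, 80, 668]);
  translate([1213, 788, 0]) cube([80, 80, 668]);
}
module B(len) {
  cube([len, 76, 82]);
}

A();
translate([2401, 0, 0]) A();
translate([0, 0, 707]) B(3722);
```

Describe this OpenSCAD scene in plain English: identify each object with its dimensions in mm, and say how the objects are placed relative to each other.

A is a table: top 1321 mm (x) × 896 mm (y), 39 mm thick, upper face at z = 707 mm, on four 80×80 mm square legs, each inset 28 mm from the nearest pair of top edges, running from z = 0 to the bottom of the top.

B is a rectangular beam 3722 mm long (x), 76 mm deep (y), 82 mm thick (z).

The beam spans the tops of two tables placed 1080 mm apart, resting at z = 707 mm.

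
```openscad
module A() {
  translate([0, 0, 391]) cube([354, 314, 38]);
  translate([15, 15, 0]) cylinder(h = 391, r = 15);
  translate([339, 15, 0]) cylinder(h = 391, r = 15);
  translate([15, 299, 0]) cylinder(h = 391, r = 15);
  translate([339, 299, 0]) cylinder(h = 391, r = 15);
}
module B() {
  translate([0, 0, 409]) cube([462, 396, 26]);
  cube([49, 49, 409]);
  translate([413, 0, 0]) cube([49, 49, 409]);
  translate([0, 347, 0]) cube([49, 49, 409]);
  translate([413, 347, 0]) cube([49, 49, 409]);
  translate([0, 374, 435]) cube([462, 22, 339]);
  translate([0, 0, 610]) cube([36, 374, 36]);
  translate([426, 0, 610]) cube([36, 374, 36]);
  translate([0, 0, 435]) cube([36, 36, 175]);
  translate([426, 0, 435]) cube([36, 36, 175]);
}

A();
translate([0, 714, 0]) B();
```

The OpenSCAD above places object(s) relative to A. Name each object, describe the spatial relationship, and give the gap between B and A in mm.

A is a stool. B is a chair. The chair is on the floor beside the stool on its +y side. The gap between the chair and the stool is 400 mm.

The chair's nearest face is 400 mm from the stool's +y face.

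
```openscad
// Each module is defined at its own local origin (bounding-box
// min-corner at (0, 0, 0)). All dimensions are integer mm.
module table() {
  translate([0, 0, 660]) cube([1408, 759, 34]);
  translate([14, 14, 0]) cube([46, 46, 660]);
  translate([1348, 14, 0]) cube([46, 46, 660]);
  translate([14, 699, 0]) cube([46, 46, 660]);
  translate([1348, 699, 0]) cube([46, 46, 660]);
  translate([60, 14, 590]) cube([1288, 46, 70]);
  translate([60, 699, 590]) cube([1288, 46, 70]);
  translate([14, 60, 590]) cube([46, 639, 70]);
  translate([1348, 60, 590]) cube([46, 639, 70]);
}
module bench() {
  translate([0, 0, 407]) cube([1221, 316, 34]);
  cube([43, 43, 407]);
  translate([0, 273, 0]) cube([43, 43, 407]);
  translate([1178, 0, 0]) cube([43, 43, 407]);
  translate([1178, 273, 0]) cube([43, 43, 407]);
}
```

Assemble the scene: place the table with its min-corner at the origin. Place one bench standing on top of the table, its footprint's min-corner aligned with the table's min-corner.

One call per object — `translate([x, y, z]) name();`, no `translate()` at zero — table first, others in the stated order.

table();
translate([0, 0, 694]) bench();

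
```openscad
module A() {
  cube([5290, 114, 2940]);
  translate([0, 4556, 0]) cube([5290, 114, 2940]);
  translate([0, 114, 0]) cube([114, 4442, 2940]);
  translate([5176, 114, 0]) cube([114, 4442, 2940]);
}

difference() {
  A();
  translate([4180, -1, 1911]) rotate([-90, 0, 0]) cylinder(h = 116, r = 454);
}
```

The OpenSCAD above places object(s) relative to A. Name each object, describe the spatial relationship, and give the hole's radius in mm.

The subtracted cylinder has r = 454 mm.

A is a house frame. The house frame has a circular hole through its front wall. The hole's radius is 454 mm.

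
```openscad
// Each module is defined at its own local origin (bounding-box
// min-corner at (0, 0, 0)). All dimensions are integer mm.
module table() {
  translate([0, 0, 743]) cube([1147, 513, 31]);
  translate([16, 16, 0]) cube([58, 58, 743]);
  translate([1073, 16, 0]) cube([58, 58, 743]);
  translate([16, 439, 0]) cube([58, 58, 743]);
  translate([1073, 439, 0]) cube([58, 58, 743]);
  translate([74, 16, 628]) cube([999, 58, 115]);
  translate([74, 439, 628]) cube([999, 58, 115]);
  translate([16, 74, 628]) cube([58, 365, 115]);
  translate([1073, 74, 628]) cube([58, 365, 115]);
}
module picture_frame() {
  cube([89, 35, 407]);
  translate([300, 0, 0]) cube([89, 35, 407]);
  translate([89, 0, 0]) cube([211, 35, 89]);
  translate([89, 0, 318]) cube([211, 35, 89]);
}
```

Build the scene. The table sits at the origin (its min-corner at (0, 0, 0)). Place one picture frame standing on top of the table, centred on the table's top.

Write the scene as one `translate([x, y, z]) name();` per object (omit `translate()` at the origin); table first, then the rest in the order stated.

table();
translate([379, 239, 774]) picture_frame();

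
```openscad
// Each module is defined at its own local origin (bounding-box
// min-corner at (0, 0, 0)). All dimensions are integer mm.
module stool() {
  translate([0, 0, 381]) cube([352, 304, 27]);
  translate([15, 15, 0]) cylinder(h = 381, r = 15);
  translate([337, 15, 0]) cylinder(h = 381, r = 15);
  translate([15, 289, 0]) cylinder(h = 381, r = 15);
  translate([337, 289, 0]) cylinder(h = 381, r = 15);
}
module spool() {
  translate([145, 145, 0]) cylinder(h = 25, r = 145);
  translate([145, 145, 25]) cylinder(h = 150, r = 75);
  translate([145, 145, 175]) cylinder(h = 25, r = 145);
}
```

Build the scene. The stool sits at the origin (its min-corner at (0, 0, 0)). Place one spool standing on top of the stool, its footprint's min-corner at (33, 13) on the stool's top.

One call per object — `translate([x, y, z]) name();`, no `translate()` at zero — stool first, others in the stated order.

stool();
translate([33, 13, 408]) spool();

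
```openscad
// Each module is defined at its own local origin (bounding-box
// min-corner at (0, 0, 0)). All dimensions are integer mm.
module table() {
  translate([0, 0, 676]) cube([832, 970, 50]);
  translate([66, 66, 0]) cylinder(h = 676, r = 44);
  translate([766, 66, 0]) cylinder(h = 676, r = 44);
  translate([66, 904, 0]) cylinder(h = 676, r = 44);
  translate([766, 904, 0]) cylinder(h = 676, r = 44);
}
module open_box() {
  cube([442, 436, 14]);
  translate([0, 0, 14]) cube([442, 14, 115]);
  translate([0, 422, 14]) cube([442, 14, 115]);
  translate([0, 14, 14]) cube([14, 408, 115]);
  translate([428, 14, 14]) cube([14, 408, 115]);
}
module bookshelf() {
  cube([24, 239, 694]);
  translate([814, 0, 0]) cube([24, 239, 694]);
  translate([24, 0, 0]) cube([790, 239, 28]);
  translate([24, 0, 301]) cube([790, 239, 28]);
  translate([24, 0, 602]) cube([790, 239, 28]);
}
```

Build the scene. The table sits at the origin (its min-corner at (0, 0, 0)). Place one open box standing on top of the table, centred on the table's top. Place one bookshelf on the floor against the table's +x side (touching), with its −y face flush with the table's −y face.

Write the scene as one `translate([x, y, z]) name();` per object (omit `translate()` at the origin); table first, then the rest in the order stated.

table();
translate([195, 267, 726]) open_box();
translate([832, 0, 0]) bookshelf();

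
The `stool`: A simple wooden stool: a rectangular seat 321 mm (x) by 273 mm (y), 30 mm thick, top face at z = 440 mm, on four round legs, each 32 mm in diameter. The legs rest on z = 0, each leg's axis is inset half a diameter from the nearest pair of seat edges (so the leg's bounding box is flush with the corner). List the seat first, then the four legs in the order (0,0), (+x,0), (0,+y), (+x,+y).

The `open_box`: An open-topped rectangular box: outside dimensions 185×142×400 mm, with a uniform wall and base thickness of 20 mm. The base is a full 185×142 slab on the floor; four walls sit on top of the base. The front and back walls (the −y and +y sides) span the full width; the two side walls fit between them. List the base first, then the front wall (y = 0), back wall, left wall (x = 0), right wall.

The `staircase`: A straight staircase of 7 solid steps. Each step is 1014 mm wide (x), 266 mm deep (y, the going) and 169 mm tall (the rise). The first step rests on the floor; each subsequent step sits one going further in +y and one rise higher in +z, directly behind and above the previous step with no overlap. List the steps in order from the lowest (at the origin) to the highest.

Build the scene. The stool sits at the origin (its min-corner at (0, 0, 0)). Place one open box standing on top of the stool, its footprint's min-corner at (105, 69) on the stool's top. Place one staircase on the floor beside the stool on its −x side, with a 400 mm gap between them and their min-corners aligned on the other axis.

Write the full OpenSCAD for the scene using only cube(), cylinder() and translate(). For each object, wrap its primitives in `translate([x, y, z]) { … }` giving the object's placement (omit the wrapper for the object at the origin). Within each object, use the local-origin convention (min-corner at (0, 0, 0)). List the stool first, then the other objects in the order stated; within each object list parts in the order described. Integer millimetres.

translate([0, 0, 410]) cube([321, 273, 30]);
translate([16, 16, 0]) cylinder(h = 410, r = 16);
translate([305, 16, 0]) cylinder(h = 410, r = 16);
translate([16, 257, 0]) cylinder(h = 410, r = 16);
translate([305, 257, 0]) cylinder(h = 410, r = 16);
translate([105, 69, 440]) {
  cube([185, 142, 20]);
  translate([0, 0, 20]) cube([185, 20, 380]);
  translate([0, 122, 20]) cube([185, 20, 380]);
  translate([0, 20, 20]) cube([20, 102, 380]);
  translate([165, 20, 20]) cube([20, 102, 380]);
}
translate([-1414, 0, 0]) {
  cube([1014, 266, 169]);
  translate([0, 266, 169]) cube([1014, 266, 169]);
  translate([0, 532, 338]) cube([1014, 266, 169]);
  translate([0, 798, 507]) cube([1014, 266, 169]);
  translate([0, 1064, 676]) cube([1014, 266, 169]);
  translate([0, 1330, 845]) cube([1014, 266, 169]);
  translate([0, 1596, 1014]) cube([1014, 266, 169]);
}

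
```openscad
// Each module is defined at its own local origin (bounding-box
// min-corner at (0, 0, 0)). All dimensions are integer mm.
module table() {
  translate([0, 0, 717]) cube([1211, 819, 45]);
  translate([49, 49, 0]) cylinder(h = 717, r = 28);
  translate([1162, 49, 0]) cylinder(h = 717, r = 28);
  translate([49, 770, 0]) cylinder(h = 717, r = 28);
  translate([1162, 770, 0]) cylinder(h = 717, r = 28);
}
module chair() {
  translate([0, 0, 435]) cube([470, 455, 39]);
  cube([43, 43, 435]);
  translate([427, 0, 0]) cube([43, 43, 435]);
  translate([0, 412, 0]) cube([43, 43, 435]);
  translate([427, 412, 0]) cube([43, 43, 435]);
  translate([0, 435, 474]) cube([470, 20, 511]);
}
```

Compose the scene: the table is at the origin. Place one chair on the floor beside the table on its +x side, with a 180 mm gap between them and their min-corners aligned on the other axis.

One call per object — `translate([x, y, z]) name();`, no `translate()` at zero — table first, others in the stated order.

table();
translate([1391, 0, 0]) chair();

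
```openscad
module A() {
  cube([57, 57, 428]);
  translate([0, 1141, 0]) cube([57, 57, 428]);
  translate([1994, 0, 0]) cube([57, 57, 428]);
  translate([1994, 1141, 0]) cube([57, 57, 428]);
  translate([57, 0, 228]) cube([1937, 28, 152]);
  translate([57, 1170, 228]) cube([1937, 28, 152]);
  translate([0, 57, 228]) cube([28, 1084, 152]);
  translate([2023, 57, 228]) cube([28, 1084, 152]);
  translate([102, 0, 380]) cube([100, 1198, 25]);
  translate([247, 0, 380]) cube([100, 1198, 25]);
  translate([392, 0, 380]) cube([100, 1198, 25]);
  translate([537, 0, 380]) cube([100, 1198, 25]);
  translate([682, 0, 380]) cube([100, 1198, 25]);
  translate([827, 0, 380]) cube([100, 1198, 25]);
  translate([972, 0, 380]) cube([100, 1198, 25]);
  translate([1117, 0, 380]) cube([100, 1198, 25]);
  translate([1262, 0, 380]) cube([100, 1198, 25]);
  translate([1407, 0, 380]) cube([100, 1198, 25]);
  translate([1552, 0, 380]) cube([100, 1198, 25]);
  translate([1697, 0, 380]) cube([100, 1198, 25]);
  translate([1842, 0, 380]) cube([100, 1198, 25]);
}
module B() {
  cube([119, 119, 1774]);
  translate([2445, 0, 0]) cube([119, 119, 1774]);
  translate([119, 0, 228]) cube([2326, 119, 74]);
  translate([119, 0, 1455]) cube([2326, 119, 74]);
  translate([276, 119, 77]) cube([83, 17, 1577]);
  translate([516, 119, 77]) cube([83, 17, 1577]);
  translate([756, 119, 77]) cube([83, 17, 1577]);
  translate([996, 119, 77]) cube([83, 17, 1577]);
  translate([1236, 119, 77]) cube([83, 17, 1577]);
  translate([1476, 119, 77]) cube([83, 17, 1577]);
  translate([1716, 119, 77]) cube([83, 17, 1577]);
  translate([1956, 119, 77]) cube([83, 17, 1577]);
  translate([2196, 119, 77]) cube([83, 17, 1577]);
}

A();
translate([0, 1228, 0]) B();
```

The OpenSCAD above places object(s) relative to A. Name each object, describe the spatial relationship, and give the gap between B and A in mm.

A is a bed frame. B is a fence section. The fence section is on the floor beside the bed frame on its +y side. The gap between the fence section and the bed frame is 30 mm.

The fence section's nearest face is 30 mm from the bed frame's +y face.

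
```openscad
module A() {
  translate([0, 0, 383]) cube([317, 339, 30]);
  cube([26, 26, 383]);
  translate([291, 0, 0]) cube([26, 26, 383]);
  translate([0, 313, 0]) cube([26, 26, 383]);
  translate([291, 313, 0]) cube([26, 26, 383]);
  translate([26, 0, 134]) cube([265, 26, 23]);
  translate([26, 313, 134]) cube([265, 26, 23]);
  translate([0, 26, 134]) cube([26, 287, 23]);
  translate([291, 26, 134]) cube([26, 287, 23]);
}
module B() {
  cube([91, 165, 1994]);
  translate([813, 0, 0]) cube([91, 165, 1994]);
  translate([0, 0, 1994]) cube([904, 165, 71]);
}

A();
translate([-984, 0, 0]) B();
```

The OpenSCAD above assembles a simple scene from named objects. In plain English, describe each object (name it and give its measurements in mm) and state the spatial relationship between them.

A is a four-legged stool. The seat is 317×339 mm, 30 mm thick, top at z = 413 mm. It stands on four square legs, each 26×26 mm in cross-section, from z = 0 to the seat underside, each flush with a corner of the seat. Four stretchers, 26 mm wide and 23 mm tall, connect adjacent legs with their undersides at z = 134 mm, each running between the inner faces of the legs it joins and aligned with the legs' outer faces on the other axis.

B is a rectangular door frame: two vertical jambs of 91×165 mm section, 1994 mm tall, with a clear opening 722 mm wide between their inner faces. A header 71 mm tall and 165 mm deep lies on top of the jambs and spans the full outside width.

The door frame is on the floor beside the stool on its −x side.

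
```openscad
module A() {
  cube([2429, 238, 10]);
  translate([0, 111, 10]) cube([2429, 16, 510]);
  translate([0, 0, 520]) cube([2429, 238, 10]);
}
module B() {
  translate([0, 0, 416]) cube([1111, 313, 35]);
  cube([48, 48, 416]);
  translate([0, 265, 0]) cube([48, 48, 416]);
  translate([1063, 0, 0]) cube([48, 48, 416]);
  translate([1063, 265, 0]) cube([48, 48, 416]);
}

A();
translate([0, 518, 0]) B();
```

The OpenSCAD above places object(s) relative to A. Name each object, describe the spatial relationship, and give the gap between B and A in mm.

The bench's nearest face is 280 mm from the I-beam's +y face.

A is an I-beam. B is a bench. The bench is on the floor beside the I-beam on its +y side. The gap between the bench and the I-beam is 280 mm.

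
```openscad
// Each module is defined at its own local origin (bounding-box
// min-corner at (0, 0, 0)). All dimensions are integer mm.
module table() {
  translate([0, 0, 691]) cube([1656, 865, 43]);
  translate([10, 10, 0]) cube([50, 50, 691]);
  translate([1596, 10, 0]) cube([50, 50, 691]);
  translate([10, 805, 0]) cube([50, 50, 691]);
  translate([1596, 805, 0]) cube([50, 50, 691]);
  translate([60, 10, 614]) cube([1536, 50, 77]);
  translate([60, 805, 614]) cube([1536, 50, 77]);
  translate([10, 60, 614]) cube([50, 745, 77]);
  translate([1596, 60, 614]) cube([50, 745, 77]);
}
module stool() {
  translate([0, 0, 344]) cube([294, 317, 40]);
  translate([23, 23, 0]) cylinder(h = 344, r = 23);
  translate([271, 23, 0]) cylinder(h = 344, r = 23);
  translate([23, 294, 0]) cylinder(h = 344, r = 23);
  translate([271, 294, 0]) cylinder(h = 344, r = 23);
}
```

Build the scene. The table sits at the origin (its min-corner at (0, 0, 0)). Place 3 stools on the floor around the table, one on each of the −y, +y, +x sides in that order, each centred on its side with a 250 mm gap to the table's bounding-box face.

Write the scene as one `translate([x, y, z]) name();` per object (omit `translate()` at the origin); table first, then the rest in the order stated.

table();
translate([681, -567, 0]) stool();
translate([681, 1115, 0]) stool();
translate([1906, 274, 0]) stool();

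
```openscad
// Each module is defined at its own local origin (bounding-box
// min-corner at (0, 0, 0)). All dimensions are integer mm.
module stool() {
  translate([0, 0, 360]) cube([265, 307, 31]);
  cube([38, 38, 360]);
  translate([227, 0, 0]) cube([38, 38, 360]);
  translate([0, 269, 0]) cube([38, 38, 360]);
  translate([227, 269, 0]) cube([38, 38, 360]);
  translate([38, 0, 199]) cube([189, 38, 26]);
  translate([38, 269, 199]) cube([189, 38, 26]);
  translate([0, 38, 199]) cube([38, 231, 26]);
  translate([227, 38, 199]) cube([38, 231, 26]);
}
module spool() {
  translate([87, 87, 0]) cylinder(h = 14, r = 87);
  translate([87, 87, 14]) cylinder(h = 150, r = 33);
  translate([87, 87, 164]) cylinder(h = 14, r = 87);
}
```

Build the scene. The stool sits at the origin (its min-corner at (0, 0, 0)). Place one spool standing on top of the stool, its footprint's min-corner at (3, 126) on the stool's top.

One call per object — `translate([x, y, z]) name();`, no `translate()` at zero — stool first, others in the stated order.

stool();
translate([3, 126, 391]) spool();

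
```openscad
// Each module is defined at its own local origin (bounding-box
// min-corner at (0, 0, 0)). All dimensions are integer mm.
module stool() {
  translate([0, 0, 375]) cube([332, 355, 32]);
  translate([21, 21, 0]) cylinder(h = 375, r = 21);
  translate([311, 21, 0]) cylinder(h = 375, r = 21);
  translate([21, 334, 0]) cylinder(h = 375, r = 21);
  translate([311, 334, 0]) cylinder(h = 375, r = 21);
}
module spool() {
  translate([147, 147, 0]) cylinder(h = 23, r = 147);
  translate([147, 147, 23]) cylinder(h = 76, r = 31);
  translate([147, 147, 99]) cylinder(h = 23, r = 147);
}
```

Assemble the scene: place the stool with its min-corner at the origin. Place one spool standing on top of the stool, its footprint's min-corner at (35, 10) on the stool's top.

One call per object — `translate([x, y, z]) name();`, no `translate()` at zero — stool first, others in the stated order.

stool();
translate([35, 10, 407]) spool();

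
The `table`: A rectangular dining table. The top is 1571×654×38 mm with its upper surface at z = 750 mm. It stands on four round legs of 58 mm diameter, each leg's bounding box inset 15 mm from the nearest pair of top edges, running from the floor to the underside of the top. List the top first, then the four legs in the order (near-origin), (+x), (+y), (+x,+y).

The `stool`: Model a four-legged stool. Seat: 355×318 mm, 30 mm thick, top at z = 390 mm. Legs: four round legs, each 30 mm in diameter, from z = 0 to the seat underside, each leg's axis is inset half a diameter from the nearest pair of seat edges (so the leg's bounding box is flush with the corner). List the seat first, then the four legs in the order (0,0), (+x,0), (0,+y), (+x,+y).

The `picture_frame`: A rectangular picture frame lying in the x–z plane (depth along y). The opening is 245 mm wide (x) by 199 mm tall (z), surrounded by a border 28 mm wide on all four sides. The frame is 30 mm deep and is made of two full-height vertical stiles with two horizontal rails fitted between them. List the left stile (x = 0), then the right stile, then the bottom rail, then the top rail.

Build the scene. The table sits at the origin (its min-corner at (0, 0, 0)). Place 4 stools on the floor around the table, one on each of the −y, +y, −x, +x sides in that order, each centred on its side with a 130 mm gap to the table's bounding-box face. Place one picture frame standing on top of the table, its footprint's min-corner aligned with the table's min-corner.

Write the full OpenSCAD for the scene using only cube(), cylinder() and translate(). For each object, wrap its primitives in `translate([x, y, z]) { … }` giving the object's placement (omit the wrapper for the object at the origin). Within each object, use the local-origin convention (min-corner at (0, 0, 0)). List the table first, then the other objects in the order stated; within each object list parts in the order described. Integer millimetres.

translate([0, 0, 712]) cube([1571, 654, 38]);
translate([44, 44, 0]) cylinder(h = 712, r = 29);
translate([1527, 44, 0]) cylinder(h = 712, r = 29);
translate([44, 610, 0]) cylinder(h = 712, r = 29);
translate([1527, 610, 0]) cylinder(h = 712, r = 29);
translate([608, -448, 0]) {
  translate([0, 0, 360]) cube([355, 318, 30]);
  translate([15, 15, 0]) cylinder(h = 360, r = 15);
  translate([340, 15, 0]) cylinder(h = 360, r = 15);
  translate([15, 303, 0]) cylinder(h = 360, r = 15);
  translate([340, 303, 0]) cylinder(h = 360, r = 15);
}
translate([608, 784, 0]) {
  translate([0, 0, 360]) cube([355, 318, 30]);
  translate([15, 15, 0]) cylinder(h = 360, r = 15);
  translate([340, 15, 0]) cylinder(h = 360, r = 15);
  translate([15, 303, 0]) cylinder(h = 360, r = 15);
  translate([340, 303, 0]) cylinder(h = 360, r = 15);
}
translate([-485, 168, 0]) {
  translate([0, 0, 360]) cube([355, 318, 30]);
  translate([15, 15, 0]) cylinder(h = 360, r = 15);
  translate([340, 15, 0]) cylinder(h = 360, r = 15);
  translate([15, 303, 0]) cylinder(h = 360, r = 15);
  translate([340, 303, 0]) cylinder(h = 360, r = 15);
}
translate([1701, 168, 0]) {
  translate([0, 0, 360]) cube([355, 318, 30]);
  translate([15, 15, 0]) cylinder(h = 360, r = 15);
  translate([340, 15, 0]) cylinder(h = 360, r = 15);
  translate([15, 303, 0]) cylinder(h = 360, r = 15);
  translate([340, 303, 0]) cylinder(h = 360, r = 15);
}
translate([0, 0, 750]) {
  cube([28, 30, 255]);
  translate([273, 0, 0]) cube([28, 30, 255]);
  translate([28, 0, 0]) cube([245, 30, 28]);
  translate([28, 0, 227]) cube([245, 30, 28]);
}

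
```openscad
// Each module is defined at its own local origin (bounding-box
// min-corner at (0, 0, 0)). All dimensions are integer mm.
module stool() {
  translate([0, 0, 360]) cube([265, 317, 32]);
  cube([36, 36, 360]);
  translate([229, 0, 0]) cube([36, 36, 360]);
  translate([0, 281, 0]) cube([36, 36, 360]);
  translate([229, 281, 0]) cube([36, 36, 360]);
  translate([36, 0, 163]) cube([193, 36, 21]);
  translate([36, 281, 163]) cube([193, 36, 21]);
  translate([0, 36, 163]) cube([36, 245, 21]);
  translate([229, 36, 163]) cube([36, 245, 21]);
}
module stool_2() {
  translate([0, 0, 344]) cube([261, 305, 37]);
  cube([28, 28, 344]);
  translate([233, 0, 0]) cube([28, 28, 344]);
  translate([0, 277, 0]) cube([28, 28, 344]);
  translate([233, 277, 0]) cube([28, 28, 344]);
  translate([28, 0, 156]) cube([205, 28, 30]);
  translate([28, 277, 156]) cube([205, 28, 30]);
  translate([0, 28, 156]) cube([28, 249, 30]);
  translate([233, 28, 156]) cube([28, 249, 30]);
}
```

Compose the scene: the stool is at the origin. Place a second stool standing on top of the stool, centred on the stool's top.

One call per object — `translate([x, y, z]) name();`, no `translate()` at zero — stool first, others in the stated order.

stool();
translate([2, 6, 392]) stool_2();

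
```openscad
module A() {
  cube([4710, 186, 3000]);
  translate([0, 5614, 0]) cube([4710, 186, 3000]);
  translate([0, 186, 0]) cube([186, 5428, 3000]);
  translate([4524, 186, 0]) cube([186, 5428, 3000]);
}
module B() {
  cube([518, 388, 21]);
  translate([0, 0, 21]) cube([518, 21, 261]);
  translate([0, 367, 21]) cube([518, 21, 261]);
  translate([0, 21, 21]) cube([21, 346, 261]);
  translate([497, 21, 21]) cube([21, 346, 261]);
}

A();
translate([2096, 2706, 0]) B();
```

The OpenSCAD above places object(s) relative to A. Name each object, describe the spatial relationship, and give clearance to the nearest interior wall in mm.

A is a house frame. B is an open box. The open box sits inside the house frame, centred. The clearance to the nearest interior wall is 1910 mm.

Clearances: x = 1910, y = 2520; minimum 1910 mm.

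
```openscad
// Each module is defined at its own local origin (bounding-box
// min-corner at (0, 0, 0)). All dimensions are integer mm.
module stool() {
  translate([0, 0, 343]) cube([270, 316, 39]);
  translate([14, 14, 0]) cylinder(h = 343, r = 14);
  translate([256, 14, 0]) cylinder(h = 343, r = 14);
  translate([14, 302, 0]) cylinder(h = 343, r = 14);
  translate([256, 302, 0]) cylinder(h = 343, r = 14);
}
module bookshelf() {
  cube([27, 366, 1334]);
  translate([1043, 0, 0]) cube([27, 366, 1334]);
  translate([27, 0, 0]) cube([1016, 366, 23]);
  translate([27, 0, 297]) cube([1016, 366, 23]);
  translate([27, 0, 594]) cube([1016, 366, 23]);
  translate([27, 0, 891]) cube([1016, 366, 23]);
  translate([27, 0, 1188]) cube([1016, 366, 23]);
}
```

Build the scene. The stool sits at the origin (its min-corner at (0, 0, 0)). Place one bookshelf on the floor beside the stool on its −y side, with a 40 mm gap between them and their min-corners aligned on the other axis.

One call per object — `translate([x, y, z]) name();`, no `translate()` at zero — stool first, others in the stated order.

stool();
translate([0, -406, 0]) bookshelf();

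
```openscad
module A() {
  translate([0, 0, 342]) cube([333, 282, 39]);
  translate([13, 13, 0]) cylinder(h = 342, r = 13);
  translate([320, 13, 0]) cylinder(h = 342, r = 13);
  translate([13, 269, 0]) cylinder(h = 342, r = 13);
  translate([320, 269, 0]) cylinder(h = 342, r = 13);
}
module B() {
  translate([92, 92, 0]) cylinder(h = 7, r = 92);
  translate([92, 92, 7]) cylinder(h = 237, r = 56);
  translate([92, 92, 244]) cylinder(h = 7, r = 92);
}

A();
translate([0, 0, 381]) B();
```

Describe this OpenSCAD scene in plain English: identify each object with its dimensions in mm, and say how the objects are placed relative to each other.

A is a simple wooden stool: a rectangular seat 333 mm (x) by 282 mm (y), 39 mm thick, top face at z = 381 mm, on four round legs, each 26 mm in diameter. The legs rest on z = 0, each leg's axis is inset half a diameter from the nearest pair of seat edges (so the leg's bounding box is flush with the corner).

B is a spool: two coaxial disc flanges of radius 92 mm and thickness 7 mm, joined by a core cylinder of radius 56 mm and height 237 mm. The lower flange rests on z = 0 and the three cylinders share a vertical axis.

The spool is on top of the stool.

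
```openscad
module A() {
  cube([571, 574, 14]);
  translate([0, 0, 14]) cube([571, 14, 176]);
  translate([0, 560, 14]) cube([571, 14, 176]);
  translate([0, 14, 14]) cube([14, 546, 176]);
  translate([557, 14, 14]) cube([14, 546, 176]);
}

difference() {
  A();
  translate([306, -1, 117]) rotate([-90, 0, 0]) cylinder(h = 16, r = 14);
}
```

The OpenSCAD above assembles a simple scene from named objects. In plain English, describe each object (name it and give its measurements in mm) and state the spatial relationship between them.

A is an open storage box with external size 571×574×190 mm and wall thickness 14 mm (the base is also 14 mm thick). The base covers the whole footprint; the four walls stand on the base, with the y-facing walls full-width and the x-facing walls fitting between their inner faces.

The open box has a circular hole of radius 14 mm through its front wall, centred at (x = 306, z = 117).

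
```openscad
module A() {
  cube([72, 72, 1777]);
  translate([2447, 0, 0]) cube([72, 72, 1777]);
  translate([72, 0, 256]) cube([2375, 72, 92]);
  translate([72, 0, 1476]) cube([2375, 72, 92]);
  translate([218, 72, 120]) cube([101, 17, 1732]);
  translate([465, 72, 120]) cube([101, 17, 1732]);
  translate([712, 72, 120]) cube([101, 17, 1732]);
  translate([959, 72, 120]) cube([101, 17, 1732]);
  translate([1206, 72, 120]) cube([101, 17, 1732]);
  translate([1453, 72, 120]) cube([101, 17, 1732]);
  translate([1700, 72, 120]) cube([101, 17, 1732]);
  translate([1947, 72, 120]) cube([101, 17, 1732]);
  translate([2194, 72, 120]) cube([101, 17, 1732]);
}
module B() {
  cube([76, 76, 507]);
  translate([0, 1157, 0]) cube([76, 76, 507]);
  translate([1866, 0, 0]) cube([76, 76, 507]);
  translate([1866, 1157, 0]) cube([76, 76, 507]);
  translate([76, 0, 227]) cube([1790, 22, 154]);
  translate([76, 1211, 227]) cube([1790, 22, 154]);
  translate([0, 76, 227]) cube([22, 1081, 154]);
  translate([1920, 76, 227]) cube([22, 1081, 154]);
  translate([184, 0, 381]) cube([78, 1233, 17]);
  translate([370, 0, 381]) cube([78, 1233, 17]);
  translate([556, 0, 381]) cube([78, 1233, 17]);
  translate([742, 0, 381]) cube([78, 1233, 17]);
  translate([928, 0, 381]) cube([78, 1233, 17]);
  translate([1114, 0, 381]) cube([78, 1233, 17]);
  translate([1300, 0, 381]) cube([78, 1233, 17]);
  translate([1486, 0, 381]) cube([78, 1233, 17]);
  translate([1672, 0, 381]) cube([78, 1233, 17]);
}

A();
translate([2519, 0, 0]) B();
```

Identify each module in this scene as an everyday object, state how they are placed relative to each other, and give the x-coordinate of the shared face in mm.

A is a fence section. B is a bed frame. The bed frame is against the fence section's +x side, with their −y faces flush. The x-coordinate of the shared face is 2519 mm.

The fence section's +x face and the bed frame's −x face are both at x = 2519 mm.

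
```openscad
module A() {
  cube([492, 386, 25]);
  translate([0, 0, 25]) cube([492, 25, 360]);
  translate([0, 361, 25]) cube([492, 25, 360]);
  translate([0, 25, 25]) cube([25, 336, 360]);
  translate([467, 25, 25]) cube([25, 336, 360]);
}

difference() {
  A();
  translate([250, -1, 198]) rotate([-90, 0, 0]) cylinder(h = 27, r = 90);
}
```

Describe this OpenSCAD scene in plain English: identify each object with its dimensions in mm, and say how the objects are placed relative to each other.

A is an open storage box with external size 492×386×385 mm and wall thickness 25 mm (the base is also 25 mm thick). The base covers the whole footprint; the four walls stand on the base, with the y-facing walls full-width and the x-facing walls fitting between their inner faces.

The open box has a circular hole of radius 90 mm through its front wall, centred at (x = 250, z = 198).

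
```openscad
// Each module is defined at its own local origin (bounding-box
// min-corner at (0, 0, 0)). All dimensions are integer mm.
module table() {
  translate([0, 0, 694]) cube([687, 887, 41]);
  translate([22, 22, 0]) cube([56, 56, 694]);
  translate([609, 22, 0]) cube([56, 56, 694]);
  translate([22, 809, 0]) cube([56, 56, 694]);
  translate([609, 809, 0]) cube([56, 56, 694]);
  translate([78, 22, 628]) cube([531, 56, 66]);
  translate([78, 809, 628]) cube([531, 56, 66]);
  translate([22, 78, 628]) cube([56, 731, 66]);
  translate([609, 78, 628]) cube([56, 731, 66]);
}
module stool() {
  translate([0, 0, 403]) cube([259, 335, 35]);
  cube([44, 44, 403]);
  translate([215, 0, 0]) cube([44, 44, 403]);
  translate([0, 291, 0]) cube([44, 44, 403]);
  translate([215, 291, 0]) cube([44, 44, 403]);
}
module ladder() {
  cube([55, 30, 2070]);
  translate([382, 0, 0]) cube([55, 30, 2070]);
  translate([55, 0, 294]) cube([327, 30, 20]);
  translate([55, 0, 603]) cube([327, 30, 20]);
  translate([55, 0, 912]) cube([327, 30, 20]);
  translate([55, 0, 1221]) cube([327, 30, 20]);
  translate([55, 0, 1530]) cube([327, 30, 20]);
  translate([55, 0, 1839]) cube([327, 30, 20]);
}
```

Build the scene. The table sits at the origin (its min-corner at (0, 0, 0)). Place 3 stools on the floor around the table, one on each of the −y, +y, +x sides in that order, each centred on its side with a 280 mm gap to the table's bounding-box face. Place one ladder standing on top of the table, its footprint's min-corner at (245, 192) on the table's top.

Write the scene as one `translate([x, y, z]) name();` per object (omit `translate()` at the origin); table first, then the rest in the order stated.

table();
translate([214, -615, 0]) stool();
translate([214, 1167, 0]) stool();
translate([967, 276, 0]) stool();
translate([245, 192, 735]) ladder();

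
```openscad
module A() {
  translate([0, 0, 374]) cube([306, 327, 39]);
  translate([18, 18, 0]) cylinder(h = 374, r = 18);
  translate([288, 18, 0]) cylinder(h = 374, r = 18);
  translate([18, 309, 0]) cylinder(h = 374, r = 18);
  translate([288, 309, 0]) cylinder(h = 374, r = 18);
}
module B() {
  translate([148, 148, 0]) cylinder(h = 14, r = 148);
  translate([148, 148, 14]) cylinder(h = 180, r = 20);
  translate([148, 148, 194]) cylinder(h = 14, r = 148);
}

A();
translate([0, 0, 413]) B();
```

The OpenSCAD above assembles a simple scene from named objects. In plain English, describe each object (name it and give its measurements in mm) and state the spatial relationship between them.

A is a simple wooden stool: a rectangular seat 306 mm (x) by 327 mm (y), 39 mm thick, top face at z = 413 mm, on four round legs, each 36 mm in diameter. The legs rest on z = 0, each leg's axis is inset half a diameter from the nearest pair of seat edges (so the leg's bounding box is flush with the corner).

B is a spool: two coaxial disc flanges of radius 148 mm and thickness 14 mm, joined by a core cylinder of radius 20 mm and height 180 mm. The lower flange rests on z = 0 and the three cylinders share a vertical axis.

The spool is on top of the stool.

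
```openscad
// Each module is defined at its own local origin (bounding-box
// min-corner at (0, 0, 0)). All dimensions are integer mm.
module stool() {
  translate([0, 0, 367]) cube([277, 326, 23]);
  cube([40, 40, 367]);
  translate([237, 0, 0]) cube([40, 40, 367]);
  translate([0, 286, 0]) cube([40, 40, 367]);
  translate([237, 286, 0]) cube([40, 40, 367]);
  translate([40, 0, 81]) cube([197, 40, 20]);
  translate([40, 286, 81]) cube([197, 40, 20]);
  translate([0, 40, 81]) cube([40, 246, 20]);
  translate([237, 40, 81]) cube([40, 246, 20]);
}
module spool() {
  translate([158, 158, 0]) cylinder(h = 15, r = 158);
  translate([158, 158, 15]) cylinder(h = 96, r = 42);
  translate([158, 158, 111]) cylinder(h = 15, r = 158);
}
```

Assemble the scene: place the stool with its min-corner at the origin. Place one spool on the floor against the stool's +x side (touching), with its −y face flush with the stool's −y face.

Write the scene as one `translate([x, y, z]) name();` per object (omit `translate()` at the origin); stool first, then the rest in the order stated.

stool();
translate([277, 0, 0]) spool();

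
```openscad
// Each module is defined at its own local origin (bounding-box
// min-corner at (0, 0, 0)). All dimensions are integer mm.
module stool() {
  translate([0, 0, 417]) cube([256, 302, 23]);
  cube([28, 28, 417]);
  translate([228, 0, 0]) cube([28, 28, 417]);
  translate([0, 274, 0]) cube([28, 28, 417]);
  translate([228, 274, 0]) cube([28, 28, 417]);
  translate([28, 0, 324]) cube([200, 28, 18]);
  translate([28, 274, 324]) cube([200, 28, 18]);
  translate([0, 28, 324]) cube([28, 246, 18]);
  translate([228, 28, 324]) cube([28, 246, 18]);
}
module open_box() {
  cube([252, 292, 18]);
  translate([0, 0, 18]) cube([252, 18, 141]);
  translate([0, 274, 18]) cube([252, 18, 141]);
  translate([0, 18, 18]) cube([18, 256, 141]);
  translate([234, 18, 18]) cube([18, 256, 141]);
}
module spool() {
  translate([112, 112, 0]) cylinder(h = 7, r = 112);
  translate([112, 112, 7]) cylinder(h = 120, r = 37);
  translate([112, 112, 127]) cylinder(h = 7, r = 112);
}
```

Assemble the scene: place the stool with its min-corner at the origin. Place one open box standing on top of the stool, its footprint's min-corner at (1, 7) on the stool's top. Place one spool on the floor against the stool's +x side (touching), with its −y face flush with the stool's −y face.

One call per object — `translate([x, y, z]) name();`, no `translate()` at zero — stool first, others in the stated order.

stool();
translate([1, 7, 440]) open_box();
translate([256, 0, 0]) spool();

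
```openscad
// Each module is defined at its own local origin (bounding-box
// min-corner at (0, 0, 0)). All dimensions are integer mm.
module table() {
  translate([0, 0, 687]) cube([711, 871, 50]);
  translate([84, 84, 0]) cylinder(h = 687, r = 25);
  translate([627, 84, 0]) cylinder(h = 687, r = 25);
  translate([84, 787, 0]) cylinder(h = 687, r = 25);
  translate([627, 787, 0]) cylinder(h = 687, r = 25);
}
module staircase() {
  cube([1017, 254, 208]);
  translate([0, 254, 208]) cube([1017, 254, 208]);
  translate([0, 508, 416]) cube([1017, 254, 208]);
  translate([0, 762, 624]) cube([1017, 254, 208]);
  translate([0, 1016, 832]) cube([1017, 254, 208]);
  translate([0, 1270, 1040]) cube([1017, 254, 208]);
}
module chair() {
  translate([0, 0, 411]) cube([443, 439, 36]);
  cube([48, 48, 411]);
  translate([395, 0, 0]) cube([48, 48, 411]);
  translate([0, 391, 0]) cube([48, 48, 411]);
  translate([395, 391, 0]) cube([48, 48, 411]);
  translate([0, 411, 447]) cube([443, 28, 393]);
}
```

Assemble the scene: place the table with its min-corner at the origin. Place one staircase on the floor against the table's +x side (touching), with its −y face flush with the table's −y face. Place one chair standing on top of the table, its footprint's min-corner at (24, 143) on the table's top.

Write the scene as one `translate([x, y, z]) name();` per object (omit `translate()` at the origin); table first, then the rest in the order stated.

table();
translate([711, 0, 0]) staircase();
translate([24, 143, 737]) chair();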